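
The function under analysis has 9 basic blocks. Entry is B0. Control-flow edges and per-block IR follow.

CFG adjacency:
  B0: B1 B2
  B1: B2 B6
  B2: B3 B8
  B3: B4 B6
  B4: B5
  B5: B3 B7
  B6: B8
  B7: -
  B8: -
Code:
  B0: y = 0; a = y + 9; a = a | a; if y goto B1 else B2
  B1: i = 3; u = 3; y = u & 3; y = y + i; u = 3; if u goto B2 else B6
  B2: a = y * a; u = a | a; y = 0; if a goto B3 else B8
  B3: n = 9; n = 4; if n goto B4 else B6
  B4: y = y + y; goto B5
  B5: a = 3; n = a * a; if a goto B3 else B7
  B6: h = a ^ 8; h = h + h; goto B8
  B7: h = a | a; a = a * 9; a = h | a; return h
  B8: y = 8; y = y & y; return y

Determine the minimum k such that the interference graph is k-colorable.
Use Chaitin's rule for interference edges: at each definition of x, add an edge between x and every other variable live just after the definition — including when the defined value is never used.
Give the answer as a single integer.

Block summaries:
  B0: {a,y} / ∅
  B1: {i,u,y} / ∅
  B2: {a,u,y} / {a,y}
  B3: {n} / ∅
  B4: {y} / {y}
  B5: {a,n} / ∅
  B6: {h} / {a}
  B7: {a,h} / {a}
  B8: {y} / ∅

Liveness:
  B0 li=∅ lo={a,y}
  B1 li={a} lo={a,y}
  B2 li={a,y} lo={a,y}
  B3 li={a,y} lo={a,y}
  B4 li={y} lo={y}
  B5 li={y} lo={a,y}
  B6 li={a} lo=∅
  B7 li={a} lo=∅
  B8 li=∅ lo=∅

Conflict graph:
  a↔{h,i,n,u,y}
  h↔{a}
  i↔{a,u,y}
  n↔{a,y}
  u↔{a,i,y}
  y↔{a,i,n,u}

Chromatic number:
  clique {a,i,u,y} ⇒ need ≥ 4
  4-colouring: c0={a}  c1={h,y}  c2={i,n}  c3={u}
  χ = 4

Answer: 4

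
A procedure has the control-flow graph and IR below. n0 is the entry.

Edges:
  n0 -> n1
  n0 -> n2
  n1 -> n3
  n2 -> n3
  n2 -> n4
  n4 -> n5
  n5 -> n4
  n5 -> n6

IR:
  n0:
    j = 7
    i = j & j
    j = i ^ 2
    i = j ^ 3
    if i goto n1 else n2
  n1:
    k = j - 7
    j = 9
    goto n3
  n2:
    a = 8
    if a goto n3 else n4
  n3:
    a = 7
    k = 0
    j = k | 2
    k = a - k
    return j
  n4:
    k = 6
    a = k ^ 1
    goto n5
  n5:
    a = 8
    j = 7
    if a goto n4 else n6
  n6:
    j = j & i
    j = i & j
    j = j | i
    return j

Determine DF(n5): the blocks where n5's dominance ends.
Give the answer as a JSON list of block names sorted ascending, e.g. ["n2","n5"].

idom tree: n1←n0 n2←n0 n3←n0 n4←n2 n5←n4 n6←n5
Join-block Dom:
  n3: preds {n1,n2}: {n0,n1} ∩ {n0,n2} = {n0}; idom=n0
  n4: preds {n2,n5}: {n0,n2} ∩ {n0,n2,n4,n5} = {n0,n2}; idom=n2

DF derivation:
  join n3 pred n1: n1 stop@n0
  join n3 pred n2: n2 stop@n0
  join n4 pred n2: · stop@n2
  join n4 pred n5: n5→n4 stop@n2
  n0: DF=∅
  n1: DF={n3}
  n2: DF={n3}
  n3: DF=∅
  n4: DF={n4}
  n5: DF={n4}
  n6: DF=∅

DF(n5) = ["n4"]

Answer: ["n4"]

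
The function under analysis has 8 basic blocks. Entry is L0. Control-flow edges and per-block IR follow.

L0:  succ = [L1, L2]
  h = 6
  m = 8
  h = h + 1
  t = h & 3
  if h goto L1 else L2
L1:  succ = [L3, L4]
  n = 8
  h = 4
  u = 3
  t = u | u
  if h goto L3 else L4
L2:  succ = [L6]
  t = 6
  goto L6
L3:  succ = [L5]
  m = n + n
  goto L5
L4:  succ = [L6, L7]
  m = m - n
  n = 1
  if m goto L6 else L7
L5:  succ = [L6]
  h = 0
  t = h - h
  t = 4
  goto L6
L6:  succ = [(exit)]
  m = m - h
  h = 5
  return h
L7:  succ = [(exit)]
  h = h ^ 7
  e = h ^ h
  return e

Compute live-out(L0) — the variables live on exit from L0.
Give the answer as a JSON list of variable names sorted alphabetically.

Block summaries:
  L0 def {h,m,t} use ∅
  L1 def {h,n,t,u} use ∅
  L2 def {t} use ∅
  L3 def {m} use {n}
  L4 def {m,n} use {m,n}
  L5 def {h,t} use ∅
  L6 def {h,m} use {h,m}
  L7 def {e,h} use {h}

Liveness:
  L0: in=∅ out={h,m}
  L1: in={m} out={h,m,n}
  L2: in={h,m} out={h,m}
  L3: in={n} out={m}
  L4: in={h,m,n} out={h,m}
  L5: in={m} out={h,m}
  L6: in={h,m} out=∅
  L7: in={h} out=∅

live-out(L0) = ["h", "m"]

Answer: ["h", "m"]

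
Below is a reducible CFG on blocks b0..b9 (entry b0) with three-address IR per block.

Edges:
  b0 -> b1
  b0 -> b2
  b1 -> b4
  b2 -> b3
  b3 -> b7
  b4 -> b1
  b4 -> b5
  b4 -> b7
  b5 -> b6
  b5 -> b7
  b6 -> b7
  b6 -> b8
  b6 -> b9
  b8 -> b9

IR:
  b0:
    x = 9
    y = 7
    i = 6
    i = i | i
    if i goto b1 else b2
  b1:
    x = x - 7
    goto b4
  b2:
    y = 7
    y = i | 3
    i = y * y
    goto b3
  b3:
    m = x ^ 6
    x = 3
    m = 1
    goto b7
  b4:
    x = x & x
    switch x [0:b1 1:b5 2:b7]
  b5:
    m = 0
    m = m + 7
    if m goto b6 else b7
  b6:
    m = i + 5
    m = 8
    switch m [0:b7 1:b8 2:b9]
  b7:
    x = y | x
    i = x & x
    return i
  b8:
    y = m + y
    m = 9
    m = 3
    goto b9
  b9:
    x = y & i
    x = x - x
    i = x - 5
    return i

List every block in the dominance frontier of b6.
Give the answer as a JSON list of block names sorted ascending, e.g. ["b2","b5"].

Answer: ["b7"]

Derivation:
idom tree: b1←b0 b2←b0 b3←b2 b4←b1 b5←b4 b6←b5 b7←b0 b8←b6 b9←b6
Dom∩ at merges:
  b1: preds {b0,b4}: {b0} ∩ {b0,b1,b4} = {b0}; idom=b0
  b7: preds {b3,b4,b5,b6}: {b0,b2,b3} ∩ {b0,b1,b4} ∩ {b0,b1,b4,b5} ∩ {b0,b1,b4,b5,b6} = {b0}; idom=b0
  b9: preds {b6,b8}: {b0,b1,b4,b5,b6} ∩ {b0,b1,b4,b5,b6,b8} = {b0,b1,b4,b5,b6}; idom=b6

DF walk-up:
  b1←b0: walk · to b0
  b1←b4: walk b4→b1 to b0
  b7←b3: walk b3→b2 to b0
  b7←b4: walk b4→b1 to b0
  b7←b5: walk b5→b4→b1 to b0
  b7←b6: walk b6→b5→b4→b1 to b0
  b9←b6: walk · to b6
  b9←b8: walk b8 to b6
  DF(b0)=∅
  DF(b1)={b1,b7}
  DF(b2)={b7}
  DF(b3)={b7}
  DF(b4)={b1,b7}
  DF(b5)={b7}
  DF(b6)={b7}
  DF(b7)=∅
  DF(b8)={b9}
  DF(b9)=∅

DF(b6) = ["b7"]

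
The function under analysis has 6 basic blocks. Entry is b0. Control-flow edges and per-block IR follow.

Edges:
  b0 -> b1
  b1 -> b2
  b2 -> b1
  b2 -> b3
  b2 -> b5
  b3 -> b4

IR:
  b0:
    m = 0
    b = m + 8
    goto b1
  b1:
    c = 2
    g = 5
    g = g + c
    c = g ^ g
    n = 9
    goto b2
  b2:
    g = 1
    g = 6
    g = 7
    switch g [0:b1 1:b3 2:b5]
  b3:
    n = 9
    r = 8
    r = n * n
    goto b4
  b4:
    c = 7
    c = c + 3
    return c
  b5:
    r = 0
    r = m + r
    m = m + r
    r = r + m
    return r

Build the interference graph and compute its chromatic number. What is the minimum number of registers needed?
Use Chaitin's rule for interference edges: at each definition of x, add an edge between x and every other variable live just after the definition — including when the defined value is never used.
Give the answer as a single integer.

Block summaries:
  b0 def {b,m} use ∅
  b1 def {c,g,n} use ∅
  b2 def {g} use ∅
  b3 def {n,r} use ∅
  b4 def {c} use ∅
  b5 def {m,r} use {m}

Live sets:
  b0 li=∅ lo={m}
  b1 li={m} lo={m}
  b2 li={m} lo={m}
  b3 li=∅ lo=∅
  b4 li=∅ lo=∅
  b5 li={m} lo=∅

Interference:
  b↔{m}
  c↔{g,m}
  g↔{c,m}
  m↔{b,c,g,n,r}
  n↔{m,r}
  r↔{m,n}

Registers:
  {c,g,m} pairwise interfere (3-clique) ⇒ χ ≥ 3
  3-colouring: r0={m}  r1={b,c,n}  r2={g,r}
  χ = 3

Answer: 3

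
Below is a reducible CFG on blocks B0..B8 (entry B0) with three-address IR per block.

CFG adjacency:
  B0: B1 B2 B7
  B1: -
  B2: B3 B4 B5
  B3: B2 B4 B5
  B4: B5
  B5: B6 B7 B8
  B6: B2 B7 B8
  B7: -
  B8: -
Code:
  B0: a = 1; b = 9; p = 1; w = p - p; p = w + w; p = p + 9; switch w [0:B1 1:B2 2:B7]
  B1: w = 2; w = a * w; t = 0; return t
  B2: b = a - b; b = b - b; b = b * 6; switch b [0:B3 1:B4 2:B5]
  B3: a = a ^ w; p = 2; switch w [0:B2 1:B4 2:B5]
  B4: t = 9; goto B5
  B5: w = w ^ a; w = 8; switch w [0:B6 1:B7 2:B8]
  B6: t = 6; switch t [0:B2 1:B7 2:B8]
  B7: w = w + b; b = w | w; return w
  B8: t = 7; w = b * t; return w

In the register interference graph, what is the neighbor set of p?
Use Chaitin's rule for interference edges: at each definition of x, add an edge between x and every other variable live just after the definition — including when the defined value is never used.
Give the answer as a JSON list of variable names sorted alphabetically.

Per-block:
  B0: def={a,b,p,w} ue=∅
  B1: def={t,w} ue={a}
  B2: def={b} ue={a,b}
  B3: def={a,p} ue={a,w}
  B4: def={t} ue=∅
  B5: def={w} ue={a,w}
  B6: def={t} ue=∅
  B7: def={b,w} ue={b,w}
  B8: def={t,w} ue={b}

Liveness:
  B0: in=∅ out={a,b,w}
  B1: in={a} out=∅
  B2: in={a,b,w} out={a,b,w}
  B3: in={a,b,w} out={a,b,w}
  B4: in={a,b,w} out={a,b,w}
  B5: in={a,b,w} out={a,b,w}
  B6: in={a,b,w} out={a,b,w}
  B7: in={b,w} out=∅
  B8: in={b} out=∅

Interfere edges:
  a↔{b,p,t,w}
  b↔{a,p,t,w}
  p↔{a,b,w}
  t↔{a,b,w}
  w↔{a,b,p,t}

N(p) = ["a", "b", "w"]

Answer: ["a", "b", "w"]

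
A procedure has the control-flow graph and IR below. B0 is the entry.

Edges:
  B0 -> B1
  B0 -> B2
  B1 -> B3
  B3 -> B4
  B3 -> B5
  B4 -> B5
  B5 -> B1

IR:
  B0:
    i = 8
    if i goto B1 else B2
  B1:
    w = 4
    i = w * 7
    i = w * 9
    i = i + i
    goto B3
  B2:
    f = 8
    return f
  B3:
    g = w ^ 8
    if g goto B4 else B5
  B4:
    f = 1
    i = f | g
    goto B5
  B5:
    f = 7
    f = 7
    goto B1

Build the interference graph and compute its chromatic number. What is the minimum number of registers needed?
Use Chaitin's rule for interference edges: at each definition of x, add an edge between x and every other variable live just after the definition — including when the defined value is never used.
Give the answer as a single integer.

Per-block:
  B0 def {i} use ∅
  B1 def {i,w} use ∅
  B2 def {f} use ∅
  B3 def {g} use {w}
  B4 def {f,i} use {g}
  B5 def {f} use ∅

Live sets:
  B0 li=∅ lo=∅
  B1 li=∅ lo={w}
  B2 li=∅ lo=∅
  B3 li={w} lo={g}
  B4 li={g} lo=∅
  B5 li=∅ lo=∅

Interference:
  f: {g}
  g: {f}
  i: {w}
  w: {i}

Chromatic number:
  {f,g} pairwise interfere (2-clique) ⇒ χ ≥ 2
  assign f→r0 g→r1 i→r0 w→r1 — no edge inside a register ⇒ χ ≤ 2
  χ = 2

Answer: 2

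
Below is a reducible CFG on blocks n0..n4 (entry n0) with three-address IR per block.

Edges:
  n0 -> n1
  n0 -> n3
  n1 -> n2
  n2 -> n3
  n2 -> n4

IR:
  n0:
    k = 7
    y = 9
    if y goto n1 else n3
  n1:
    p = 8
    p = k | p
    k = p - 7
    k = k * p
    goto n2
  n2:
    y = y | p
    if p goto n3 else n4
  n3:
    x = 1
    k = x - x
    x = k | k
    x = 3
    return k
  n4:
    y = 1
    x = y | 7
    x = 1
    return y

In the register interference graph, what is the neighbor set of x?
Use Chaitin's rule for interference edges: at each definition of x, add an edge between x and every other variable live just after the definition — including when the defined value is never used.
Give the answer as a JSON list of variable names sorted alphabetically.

Block summaries:
  n0: def={k,y} ue=∅
  n1: def={k,p} ue={k}
  n2: def={y} ue={p,y}
  n3: def={k,x} ue=∅
  n4: def={x,y} ue=∅

Live sets:
  n0: in=∅ out={k,y}
  n1: in={k,y} out={p,y}
  n2: in={p,y} out=∅
  n3: in=∅ out=∅
  n4: in=∅ out=∅

Interfere edges:
  k↔{p,x,y}
  p↔{k,y}
  x↔{k,y}
  y↔{k,p,x}

N(x) = ["k", "y"]

Answer: ["k", "y"]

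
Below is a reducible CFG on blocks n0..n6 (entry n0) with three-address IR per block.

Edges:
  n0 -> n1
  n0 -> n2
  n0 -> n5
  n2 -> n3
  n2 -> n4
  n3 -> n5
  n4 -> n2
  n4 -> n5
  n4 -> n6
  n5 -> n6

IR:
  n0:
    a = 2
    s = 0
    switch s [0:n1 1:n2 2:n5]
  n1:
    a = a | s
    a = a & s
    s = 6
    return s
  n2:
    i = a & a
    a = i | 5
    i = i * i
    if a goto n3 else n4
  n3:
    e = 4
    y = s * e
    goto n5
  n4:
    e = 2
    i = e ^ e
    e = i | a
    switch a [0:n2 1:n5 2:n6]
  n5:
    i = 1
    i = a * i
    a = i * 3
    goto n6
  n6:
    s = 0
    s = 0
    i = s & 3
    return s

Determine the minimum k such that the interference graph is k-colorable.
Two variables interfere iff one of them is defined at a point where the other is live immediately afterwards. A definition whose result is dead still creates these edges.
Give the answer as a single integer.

Answer: 3

Derivation:
def/use:
  n0: {a,s} / ∅
  n1: {a,s} / {a,s}
  n2: {a,i} / {a}
  n3: {e,y} / {s}
  n4: {e,i} / {a}
  n5: {a,i} / {a}
  n6: {i,s} / ∅

Liveness:
  n0 li=∅ lo={a,s}
  n1 li={a,s} lo=∅
  n2 li={a,s} lo={a,s}
  n3 li={a,s} lo={a}
  n4 li={a,s} lo={a,s}
  n5 li={a} lo=∅
  n6 li=∅ lo=∅

Interfere edges:
  a↔{e,i,s,y}
  e↔{a,s}
  i↔{a,s}
  s↔{a,e,i}
  y↔{a}

Registers:
  {a,e,s} pairwise interfere (3-clique) ⇒ χ ≥ 3
  3-colouring: c0={a}  c1={s,y}  c2={e,i}
  χ = 3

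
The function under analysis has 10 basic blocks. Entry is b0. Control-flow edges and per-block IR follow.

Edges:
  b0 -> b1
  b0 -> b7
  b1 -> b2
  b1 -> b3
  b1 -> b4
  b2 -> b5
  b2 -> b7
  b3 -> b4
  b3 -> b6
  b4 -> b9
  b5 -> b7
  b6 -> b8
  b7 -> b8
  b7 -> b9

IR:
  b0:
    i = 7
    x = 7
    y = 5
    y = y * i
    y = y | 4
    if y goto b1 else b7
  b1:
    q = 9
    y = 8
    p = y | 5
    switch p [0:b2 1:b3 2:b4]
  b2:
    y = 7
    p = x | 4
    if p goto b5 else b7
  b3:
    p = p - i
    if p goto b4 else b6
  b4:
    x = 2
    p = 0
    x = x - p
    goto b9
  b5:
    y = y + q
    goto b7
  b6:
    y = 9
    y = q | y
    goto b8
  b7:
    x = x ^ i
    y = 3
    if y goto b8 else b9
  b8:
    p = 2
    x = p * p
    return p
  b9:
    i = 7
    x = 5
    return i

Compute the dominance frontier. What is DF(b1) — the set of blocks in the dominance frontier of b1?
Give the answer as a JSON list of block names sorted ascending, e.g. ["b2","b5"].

Answer: ["b7", "b8", "b9"]

Working:
idom tree: b1←b0 b2←b1 b3←b1 b4←b1 b5←b2 b6←b3 b7←b0 b8←b0 b9←b0
Dom∩ at merges:
  b4: preds {b1,b3}: {b0,b1} ∩ {b0,b1,b3} = {b0,b1}; idom=b1
  b7: preds {b0,b2,b5}: {b0} ∩ {b0,b1,b2} ∩ {b0,b1,b2,b5} = {b0}; idom=b0
  b8: preds {b6,b7}: {b0,b1,b3,b6} ∩ {b0,b7} = {b0}; idom=b0
  b9: preds {b4,b7}: {b0,b1,b4} ∩ {b0,b7} = {b0}; idom=b0

DF derivation:
  b4←b1: walk · to b1
  b4←b3: walk b3 to b1
  b7←b0: walk · to b0
  b7←b2: walk b2→b1 to b0
  b7←b5: walk b5→b2→b1 to b0
  b8←b6: walk b6→b3→b1 to b0
  b8←b7: walk b7 to b0
  b9←b4: walk b4→b1 to b0
  b9←b7: walk b7 to b0
  b0 → ∅
  b1 → {b7,b8,b9}
  b2 → {b7}
  b3 → {b4,b8}
  b4 → {b9}
  b5 → {b7}
  b6 → {b8}
  b7 → {b8,b9}
  b8 → ∅
  b9 → ∅

DF(b1) = ["b7", "b8", "b9"]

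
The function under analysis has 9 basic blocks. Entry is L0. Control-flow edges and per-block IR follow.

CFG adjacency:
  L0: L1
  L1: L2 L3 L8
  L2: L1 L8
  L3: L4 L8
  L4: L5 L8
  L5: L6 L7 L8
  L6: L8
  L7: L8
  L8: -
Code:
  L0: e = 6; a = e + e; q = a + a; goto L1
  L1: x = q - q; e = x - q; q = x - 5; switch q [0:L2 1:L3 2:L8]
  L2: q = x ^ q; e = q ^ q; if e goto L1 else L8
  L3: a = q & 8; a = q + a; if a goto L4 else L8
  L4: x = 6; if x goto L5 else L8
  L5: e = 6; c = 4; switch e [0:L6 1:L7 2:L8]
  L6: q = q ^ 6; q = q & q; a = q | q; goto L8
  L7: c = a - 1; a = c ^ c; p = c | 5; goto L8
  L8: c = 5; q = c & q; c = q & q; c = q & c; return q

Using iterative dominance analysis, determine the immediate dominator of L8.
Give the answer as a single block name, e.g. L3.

idom tree: L1←L0 L2←L1 L3←L1 L4←L3 L5←L4 L6←L5 L7←L5 L8←L1
Dom∩ at merges:
  L1: preds {L0,L2}: {L0} ∩ {L0,L1,L2} = {L0}; idom=L0
  L8: preds {L1,L2,L3,L4,L5,L6,L7}: {L0,L1} ∩ {L0,L1,L2} ∩ {L0,L1,L3} ∩ {L0,L1,L3,L4} ∩ {L0,L1,L3,L4,L5} ∩ {L0,L1,L3,L4,L5,L6} ∩ {L0,L1,L3,L4,L5,L7} = {L0,L1}; idom=L1

idom(L8) = L1

Answer: L1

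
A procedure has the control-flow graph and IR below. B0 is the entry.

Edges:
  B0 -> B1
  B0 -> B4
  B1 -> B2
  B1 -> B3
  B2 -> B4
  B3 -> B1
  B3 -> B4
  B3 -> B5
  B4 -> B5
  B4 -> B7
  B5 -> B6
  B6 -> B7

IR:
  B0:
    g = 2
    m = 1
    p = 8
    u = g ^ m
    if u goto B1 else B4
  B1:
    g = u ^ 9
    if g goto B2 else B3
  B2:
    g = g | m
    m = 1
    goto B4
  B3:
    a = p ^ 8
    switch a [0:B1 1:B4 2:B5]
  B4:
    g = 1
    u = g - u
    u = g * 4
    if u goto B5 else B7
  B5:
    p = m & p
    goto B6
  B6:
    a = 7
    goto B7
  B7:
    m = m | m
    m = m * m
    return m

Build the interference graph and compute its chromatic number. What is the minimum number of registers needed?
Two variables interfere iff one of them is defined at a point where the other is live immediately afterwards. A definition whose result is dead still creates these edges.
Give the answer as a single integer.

Per-block:
  B0: {g,m,p,u} / ∅
  B1: {g} / {u}
  B2: {g,m} / {g,m}
  B3: {a} / {p}
  B4: {g,u} / {u}
  B5: {p} / {m,p}
  B6: {a} / ∅
  B7: {m} / {m}

Liveness:
  live B0: ∅→{m,p,u}
  live B1: {m,p,u}→{g,m,p,u}
  live B2: {g,m,p,u}→{m,p,u}
  live B3: {m,p,u}→{m,p,u}
  live B4: {m,p,u}→{m,p}
  live B5: {m,p}→{m}
  live B6: {m}→{m}
  live B7: {m}→∅

Interference:
  a: {m,p,u}
  g: {m,p,u}
  m: {a,g,p,u}
  p: {a,g,m,u}
  u: {a,g,m,p}

Registers:
  clique {a,m,p,u} ⇒ need ≥ 4
  assign a→r3 g→r3 m→r0 p→r1 u→r2 — no edge inside a register ⇒ χ ≤ 4
  χ = 4

Answer: 4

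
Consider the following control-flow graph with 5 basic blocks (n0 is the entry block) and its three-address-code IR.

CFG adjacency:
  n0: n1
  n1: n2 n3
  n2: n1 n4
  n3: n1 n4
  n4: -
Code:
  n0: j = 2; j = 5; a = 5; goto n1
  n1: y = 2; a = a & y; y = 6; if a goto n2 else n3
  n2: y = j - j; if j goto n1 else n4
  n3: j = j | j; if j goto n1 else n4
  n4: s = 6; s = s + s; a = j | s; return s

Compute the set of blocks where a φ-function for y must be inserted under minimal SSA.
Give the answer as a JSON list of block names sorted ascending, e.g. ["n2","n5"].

Answer: ["n1", "n4"]

Analysis:
idom tree: n1←n0 n2←n1 n3←n1 n4←n1
Dom∩ at merges:
  n1: preds {n0,n2,n3}: {n0} ∩ {n0,n1,n2} ∩ {n0,n1,n3} = {n0}; idom=n0
  n4: preds {n2,n3}: {n0,n1,n2} ∩ {n0,n1,n3} = {n0,n1}; idom=n1

DF derivation:
  n1←n0: walk · to n0
  n1←n2: walk n2→n1 to n0
  n1←n3: walk n3→n1 to n0
  n4←n2: walk n2 to n1
  n4←n3: walk n3 to n1
  n0 → ∅
  n1 → {n1}
  n2 → {n1,n4}
  n3 → {n1,n4}
  n4 → ∅

φ for y: defs {n1,n2}
  DF⁺ = {n1,n4}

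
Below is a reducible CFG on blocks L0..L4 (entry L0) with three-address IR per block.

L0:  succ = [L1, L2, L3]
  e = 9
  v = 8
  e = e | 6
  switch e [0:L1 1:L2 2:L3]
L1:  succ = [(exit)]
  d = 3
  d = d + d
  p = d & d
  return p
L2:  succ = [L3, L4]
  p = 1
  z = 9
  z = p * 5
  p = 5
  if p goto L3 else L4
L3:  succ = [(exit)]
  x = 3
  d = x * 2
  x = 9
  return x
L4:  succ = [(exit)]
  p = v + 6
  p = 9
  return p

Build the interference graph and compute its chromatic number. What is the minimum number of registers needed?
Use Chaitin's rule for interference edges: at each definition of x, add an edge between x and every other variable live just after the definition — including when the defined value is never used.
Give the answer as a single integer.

Answer: 3

Analysis:
def/use:
  L0: def={e,v} ue=∅
  L1: def={d,p} ue=∅
  L2: def={p,z} ue=∅
  L3: def={d,x} ue=∅
  L4: def={p} ue={v}

Live sets:
  L0: in=∅ out={v}
  L1: in=∅ out=∅
  L2: in={v} out={v}
  L3: in=∅ out=∅
  L4: in={v} out=∅

Conflict graph:
  d — ∅
  e — {v}
  p — {v,z}
  v — {e,p,z}
  x — ∅
  z — {p,v}

Chromatic number:
  lower bound: {p,v,z} mutually conflict ⇒ χ ≥ 3
  assign d→c0 e→c1 p→c1 v→c0 x→c0 z→c2 — no edge inside a register ⇒ χ ≤ 3
  χ = 3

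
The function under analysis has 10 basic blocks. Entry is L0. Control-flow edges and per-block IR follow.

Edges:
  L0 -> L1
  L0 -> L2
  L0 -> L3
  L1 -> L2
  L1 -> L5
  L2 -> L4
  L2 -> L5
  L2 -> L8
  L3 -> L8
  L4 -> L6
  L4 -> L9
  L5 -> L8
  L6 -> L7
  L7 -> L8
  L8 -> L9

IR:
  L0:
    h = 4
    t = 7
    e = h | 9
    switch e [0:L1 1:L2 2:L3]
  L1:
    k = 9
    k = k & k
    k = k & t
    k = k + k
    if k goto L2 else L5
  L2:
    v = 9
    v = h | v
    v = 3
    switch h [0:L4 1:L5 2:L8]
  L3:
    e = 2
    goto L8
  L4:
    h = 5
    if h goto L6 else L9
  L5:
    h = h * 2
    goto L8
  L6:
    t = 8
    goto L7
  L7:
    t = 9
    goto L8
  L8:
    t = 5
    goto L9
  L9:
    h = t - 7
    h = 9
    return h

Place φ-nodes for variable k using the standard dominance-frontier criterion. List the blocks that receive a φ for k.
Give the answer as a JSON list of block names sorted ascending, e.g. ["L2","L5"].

idom tree: L1←L0 L2←L0 L3←L0 L4←L2 L5←L0 L6←L4 L7←L6 L8←L0 L9←L0
Join-block Dom:
  L2: preds {L0,L1}: {L0} ∩ {L0,L1} = {L0}; idom=L0
  L5: preds {L1,L2}: {L0,L1} ∩ {L0,L2} = {L0}; idom=L0
  L8: preds {L2,L3,L5,L7}: {L0,L2} ∩ {L0,L3} ∩ {L0,L5} ∩ {L0,L2,L4,L6,L7} = {L0}; idom=L0
  L9: preds {L4,L8}: {L0,L2,L4} ∩ {L0,L8} = {L0}; idom=L0

Frontier:
  join L2 pred L0: · stop@L0
  join L2 pred L1: L1 stop@L0
  join L5 pred L1: L1 stop@L0
  join L5 pred L2: L2 stop@L0
  join L8 pred L2: L2 stop@L0
  join L8 pred L3: L3 stop@L0
  join L8 pred L5: L5 stop@L0
  join L8 pred L7: L7→L6→L4→L2 stop@L0
  join L9 pred L4: L4→L2 stop@L0
  join L9 pred L8: L8 stop@L0
  L0: DF=∅
  L1: DF={L2,L5}
  L2: DF={L5,L8,L9}
  L3: DF={L8}
  L4: DF={L8,L9}
  L5: DF={L8}
  L6: DF={L8}
  L7: DF={L8}
  L8: DF={L9}
  L9: DF=∅

φ for k: defs {L1}
  DF⁺ = {L2,L5,L8,L9}

Answer: ["L2", "L5", "L8", "L9"]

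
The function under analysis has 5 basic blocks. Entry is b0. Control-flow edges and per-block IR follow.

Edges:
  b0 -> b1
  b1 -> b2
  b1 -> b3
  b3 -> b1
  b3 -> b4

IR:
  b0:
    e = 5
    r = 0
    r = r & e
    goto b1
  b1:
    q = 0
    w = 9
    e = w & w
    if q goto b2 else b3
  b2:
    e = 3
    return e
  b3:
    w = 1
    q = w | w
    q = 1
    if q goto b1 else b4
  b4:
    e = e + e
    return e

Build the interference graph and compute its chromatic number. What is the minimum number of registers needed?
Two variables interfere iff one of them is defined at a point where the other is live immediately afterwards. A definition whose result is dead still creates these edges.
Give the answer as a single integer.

def/use:
  b0: {e,r} / ∅
  b1: {e,q,w} / ∅
  b2: {e} / ∅
  b3: {q,w} / ∅
  b4: {e} / {e}

Live sets:
  b0 li=∅ lo=∅
  b1 li=∅ lo={e}
  b2 li=∅ lo=∅
  b3 li={e} lo={e}
  b4 li={e} lo=∅

Conflict graph:
  e: {q,r,w}
  q: {e,w}
  r: {e}
  w: {e,q}

Chromatic number:
  clique {e,q,w} ⇒ need ≥ 3
  3-colouring: r0={e}  r1={q,r}  r2={w}
  χ = 3

Answer: 3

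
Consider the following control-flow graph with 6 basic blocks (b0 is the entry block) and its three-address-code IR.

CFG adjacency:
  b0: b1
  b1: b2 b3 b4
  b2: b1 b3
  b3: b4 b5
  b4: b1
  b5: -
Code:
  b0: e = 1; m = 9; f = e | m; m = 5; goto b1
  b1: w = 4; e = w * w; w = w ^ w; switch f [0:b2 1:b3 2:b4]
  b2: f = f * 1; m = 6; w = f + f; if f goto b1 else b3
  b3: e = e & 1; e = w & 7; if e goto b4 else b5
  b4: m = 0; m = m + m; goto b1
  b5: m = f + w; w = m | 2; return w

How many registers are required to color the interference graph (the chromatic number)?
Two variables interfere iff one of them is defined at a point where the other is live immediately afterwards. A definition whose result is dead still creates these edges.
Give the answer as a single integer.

Answer: 3

Working:
Block summaries:
  b0: def={e,f,m} ue=∅
  b1: def={e,w} ue={f}
  b2: def={f,m,w} ue={f}
  b3: def={e} ue={e,w}
  b4: def={m} ue=∅
  b5: def={m,w} ue={f,w}

Live sets:
  b0 li=∅ lo={f}
  b1 li={f} lo={e,f,w}
  b2 li={e,f} lo={e,f,w}
  b3 li={e,f,w} lo={f,w}
  b4 li={f} lo={f}
  b5 li={f,w} lo=∅

Interfere edges:
  e↔{f,m,w}
  f↔{e,m,w}
  m↔{e,f}
  w↔{e,f}

Registers:
  clique {e,f,m} ⇒ need ≥ 3
  3-colouring: R0={e}  R1={f}  R2={m,w}
  χ = 3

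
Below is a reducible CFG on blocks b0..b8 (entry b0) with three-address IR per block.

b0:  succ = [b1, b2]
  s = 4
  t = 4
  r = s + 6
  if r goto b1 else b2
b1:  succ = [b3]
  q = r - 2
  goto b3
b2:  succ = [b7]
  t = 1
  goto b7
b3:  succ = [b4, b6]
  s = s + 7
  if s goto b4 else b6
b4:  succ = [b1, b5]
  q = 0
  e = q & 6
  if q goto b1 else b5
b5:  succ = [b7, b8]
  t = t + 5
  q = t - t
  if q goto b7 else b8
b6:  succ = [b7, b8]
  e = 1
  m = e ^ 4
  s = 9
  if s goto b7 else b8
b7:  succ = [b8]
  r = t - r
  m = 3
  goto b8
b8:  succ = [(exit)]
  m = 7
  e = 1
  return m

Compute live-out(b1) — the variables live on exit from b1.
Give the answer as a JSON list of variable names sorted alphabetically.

Per-block:
  b0: {r,s,t} / ∅
  b1: {q} / {r}
  b2: {t} / ∅
  b3: {s} / {s}
  b4: {e,q} / ∅
  b5: {q,t} / {t}
  b6: {e,m,s} / ∅
  b7: {m,r} / {r,t}
  b8: {e,m} / ∅

Liveness:
  b0 li=∅ lo={r,s,t}
  b1 li={r,s,t} lo={r,s,t}
  b2 li={r} lo={r,t}
  b3 li={r,s,t} lo={r,s,t}
  b4 li={r,s,t} lo={r,s,t}
  b5 li={r,t} lo={r,t}
  b6 li={r,t} lo={r,t}
  b7 li={r,t} lo=∅
  b8 li=∅ lo=∅

live-out(b1) = ["r", "s", "t"]

Answer: ["r", "s", "t"]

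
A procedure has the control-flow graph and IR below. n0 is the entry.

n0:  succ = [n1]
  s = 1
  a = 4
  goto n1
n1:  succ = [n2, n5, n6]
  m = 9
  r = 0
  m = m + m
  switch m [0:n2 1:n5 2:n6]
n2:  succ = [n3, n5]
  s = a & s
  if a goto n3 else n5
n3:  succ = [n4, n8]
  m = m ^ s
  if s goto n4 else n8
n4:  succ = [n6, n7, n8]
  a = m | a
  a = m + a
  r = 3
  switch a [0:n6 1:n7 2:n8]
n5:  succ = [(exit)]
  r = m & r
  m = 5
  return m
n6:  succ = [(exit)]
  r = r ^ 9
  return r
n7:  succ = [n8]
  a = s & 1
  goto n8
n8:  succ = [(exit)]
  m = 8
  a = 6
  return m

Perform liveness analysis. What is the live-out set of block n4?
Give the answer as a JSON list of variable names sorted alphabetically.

Answer: ["r", "s"]

Analysis:
Block summaries:
  n0: def={a,s} ue=∅
  n1: def={m,r} ue=∅
  n2: def={s} ue={a,s}
  n3: def={m} ue={m,s}
  n4: def={a,r} ue={a,m}
  n5: def={m,r} ue={m,r}
  n6: def={r} ue={r}
  n7: def={a} ue={s}
  n8: def={a,m} ue=∅

Backward fixpoint:
  live n0: ∅→{a,s}
  live n1: {a,s}→{a,m,r,s}
  live n2: {a,m,r,s}→{a,m,r,s}
  live n3: {a,m,s}→{a,m,s}
  live n4: {a,m,s}→{r,s}
  live n5: {m,r}→∅
  live n6: {r}→∅
  live n7: {s}→∅
  live n8: ∅→∅

live-out(n4) = ["r", "s"]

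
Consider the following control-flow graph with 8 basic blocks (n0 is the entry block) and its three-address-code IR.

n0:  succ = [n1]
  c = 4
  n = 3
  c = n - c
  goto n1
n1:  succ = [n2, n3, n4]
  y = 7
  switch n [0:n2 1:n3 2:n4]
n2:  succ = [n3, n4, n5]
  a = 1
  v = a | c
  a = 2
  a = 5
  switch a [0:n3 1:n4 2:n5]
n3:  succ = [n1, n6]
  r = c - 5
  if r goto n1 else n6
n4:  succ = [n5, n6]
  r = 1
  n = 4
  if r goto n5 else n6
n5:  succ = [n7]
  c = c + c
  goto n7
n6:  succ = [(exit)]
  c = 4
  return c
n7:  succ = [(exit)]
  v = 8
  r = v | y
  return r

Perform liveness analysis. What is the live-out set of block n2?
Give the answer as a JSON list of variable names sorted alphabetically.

Block summaries:
  n0: {c,n} / ∅
  n1: {y} / {n}
  n2: {a,v} / {c}
  n3: {r} / {c}
  n4: {n,r} / ∅
  n5: {c} / {c}
  n6: {c} / ∅
  n7: {r,v} / {y}

Live sets:
  live n0: ∅→{c,n}
  live n1: {c,n}→{c,n,y}
  live n2: {c,n,y}→{c,n,y}
  live n3: {c,n}→{c,n}
  live n4: {c,y}→{c,y}
  live n5: {c,y}→{y}
  live n6: ∅→∅
  live n7: {y}→∅

live-out(n2) = ["c", "n", "y"]

Answer: ["c", "n", "y"]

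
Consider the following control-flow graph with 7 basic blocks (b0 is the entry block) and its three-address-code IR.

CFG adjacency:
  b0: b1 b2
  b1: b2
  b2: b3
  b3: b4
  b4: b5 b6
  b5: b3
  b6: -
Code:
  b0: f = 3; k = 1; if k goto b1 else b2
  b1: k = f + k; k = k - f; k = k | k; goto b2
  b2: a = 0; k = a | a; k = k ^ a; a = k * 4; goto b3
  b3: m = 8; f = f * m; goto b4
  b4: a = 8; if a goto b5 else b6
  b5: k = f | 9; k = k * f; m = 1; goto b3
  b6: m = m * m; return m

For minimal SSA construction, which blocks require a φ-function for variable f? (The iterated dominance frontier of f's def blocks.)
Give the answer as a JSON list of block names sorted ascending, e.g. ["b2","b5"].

idom tree: b1←b0 b2←b0 b3←b2 b4←b3 b5←b4 b6←b4
Dom∩ at merges:
  b2: preds {b0,b1}: {b0} ∩ {b0,b1} = {b0}; idom=b0
  b3: preds {b2,b5}: {b0,b2} ∩ {b0,b2,b3,b4,b5} = {b0,b2}; idom=b2

DF walk-up:
  join b2 pred b0: · stop@b0
  join b2 pred b1: b1 stop@b0
  join b3 pred b2: · stop@b2
  join b3 pred b5: b5→b4→b3 stop@b2
  DF(b0)=∅
  DF(b1)={b2}
  DF(b2)=∅
  DF(b3)={b3}
  DF(b4)={b3}
  DF(b5)={b3}
  DF(b6)=∅

φ for f: defs {b0,b3}
  DF⁺ = {b3}

Answer: ["b3"]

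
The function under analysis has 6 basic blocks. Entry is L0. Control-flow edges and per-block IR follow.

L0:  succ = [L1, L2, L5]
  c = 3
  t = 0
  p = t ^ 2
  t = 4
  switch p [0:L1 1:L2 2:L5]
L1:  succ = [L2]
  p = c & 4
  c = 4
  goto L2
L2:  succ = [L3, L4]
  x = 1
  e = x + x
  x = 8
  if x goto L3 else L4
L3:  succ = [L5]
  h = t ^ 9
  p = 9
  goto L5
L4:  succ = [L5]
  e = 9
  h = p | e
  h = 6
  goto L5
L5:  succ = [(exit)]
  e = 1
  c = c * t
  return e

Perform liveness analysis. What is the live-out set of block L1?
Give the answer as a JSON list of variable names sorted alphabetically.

Answer: ["c", "p", "t"]

Derivation:
def/use:
  L0: {c,p,t} / ∅
  L1: {c,p} / {c}
  L2: {e,x} / ∅
  L3: {h,p} / {t}
  L4: {e,h} / {p}
  L5: {c,e} / {c,t}

Liveness:
  L0: in=∅ out={c,p,t}
  L1: in={c,t} out={c,p,t}
  L2: in={c,p,t} out={c,p,t}
  L3: in={c,t} out={c,t}
  L4: in={c,p,t} out={c,t}
  L5: in={c,t} out=∅

live-out(L1) = ["c", "p", "t"]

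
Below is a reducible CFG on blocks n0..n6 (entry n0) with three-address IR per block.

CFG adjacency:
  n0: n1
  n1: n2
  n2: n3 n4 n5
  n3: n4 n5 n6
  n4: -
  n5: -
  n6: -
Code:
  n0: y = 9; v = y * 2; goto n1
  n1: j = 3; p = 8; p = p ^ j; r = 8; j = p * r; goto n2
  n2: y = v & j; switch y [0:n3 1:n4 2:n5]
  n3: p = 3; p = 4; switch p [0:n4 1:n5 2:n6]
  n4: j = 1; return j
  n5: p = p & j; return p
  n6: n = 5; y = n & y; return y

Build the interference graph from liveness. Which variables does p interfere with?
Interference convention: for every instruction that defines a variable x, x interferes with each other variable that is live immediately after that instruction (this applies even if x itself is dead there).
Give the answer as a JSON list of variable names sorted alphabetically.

def/use:
  n0: def={v,y} ue=∅
  n1: def={j,p,r} ue=∅
  n2: def={y} ue={j,v}
  n3: def={p} ue=∅
  n4: def={j} ue=∅
  n5: def={p} ue={j,p}
  n6: def={n,y} ue={y}

Live sets:
  n0 li=∅ lo={v}
  n1 li={v} lo={j,p,v}
  n2 li={j,p,v} lo={j,p,y}
  n3 li={j,y} lo={j,p,y}
  n4 li=∅ lo=∅
  n5 li={j,p} lo=∅
  n6 li={y} lo=∅

Conflict graph:
  j: {p,v,y}
  n: {y}
  p: {j,r,v,y}
  r: {p,v}
  v: {j,p,r}
  y: {j,n,p}

N(p) = ["j", "r", "v", "y"]

Answer: ["j", "r", "v", "y"]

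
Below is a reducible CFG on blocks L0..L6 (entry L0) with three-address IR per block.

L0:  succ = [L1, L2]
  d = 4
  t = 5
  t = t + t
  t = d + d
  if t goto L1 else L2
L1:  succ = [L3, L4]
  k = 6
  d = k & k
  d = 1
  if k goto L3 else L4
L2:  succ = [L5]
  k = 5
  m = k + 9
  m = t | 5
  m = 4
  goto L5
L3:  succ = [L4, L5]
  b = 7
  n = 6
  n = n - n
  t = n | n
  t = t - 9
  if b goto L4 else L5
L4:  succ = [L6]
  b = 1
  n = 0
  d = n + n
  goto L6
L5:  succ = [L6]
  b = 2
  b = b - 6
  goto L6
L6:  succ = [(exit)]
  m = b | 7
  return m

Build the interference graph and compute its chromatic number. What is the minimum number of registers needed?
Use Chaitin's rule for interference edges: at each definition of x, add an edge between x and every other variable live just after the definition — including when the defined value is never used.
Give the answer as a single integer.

Answer: 3

Analysis:
Block summaries:
  L0: def={d,t} ue=∅
  L1: def={d,k} ue=∅
  L2: def={k,m} ue={t}
  L3: def={b,n,t} ue=∅
  L4: def={b,d,n} ue=∅
  L5: def={b} ue=∅
  L6: def={m} ue={b}

Backward fixpoint:
  L0: in=∅ out={t}
  L1: in=∅ out=∅
  L2: in={t} out=∅
  L3: in=∅ out=∅
  L4: in=∅ out={b}
  L5: in=∅ out={b}
  L6: in={b} out=∅

Conflict graph:
  b — {d,n,t}
  d — {b,k,t}
  k — {d,t}
  m — {t}
  n — {b}
  t — {b,d,k,m}

Colouring:
  clique {b,d,t} ⇒ need ≥ 3
  3-colouring: R0={n,t}  R1={b,k,m}  R2={d}
  χ = 3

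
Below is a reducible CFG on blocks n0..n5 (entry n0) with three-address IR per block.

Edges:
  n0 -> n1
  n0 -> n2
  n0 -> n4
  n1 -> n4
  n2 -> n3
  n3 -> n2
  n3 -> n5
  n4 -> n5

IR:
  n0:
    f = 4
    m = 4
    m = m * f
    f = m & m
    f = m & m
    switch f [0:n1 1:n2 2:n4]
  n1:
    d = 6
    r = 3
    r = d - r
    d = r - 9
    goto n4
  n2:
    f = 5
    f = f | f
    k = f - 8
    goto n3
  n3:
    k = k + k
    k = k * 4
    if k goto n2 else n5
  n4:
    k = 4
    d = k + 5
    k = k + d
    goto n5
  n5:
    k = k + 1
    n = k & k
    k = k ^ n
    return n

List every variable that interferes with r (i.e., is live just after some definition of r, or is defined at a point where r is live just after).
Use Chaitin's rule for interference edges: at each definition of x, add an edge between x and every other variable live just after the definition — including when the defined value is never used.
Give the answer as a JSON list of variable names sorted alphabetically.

Answer: ["d"]

Derivation:
def/use:
  n0: def={f,m} ue=∅
  n1: def={d,r} ue=∅
  n2: def={f,k} ue=∅
  n3: def={k} ue={k}
  n4: def={d,k} ue=∅
  n5: def={k,n} ue={k}

Live sets:
  n0: in=∅ out=∅
  n1: in=∅ out=∅
  n2: in=∅ out={k}
  n3: in={k} out={k}
  n4: in=∅ out={k}
  n5: in={k} out=∅

Conflict graph:
  d — {k,r}
  f — {m}
  k — {d,n}
  m — {f}
  n — {k}
  r — {d}

N(r) = ["d"]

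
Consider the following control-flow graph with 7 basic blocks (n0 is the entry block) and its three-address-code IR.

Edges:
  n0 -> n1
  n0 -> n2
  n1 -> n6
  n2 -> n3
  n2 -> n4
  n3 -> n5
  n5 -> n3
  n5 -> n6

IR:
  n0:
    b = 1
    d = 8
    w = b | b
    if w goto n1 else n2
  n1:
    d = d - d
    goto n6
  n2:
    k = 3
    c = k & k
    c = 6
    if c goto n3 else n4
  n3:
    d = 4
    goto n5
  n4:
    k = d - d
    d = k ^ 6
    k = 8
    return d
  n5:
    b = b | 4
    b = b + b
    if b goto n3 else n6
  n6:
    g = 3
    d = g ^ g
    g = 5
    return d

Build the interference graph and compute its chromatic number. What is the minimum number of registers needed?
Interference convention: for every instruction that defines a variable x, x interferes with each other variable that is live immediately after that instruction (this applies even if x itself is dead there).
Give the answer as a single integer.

Block summaries:
  n0: def={b,d,w} ue=∅
  n1: def={d} ue={d}
  n2: def={c,k} ue=∅
  n3: def={d} ue=∅
  n4: def={d,k} ue={d}
  n5: def={b} ue={b}
  n6: def={d,g} ue=∅

Backward fixpoint:
  live n0: ∅→{b,d}
  live n1: {d}→∅
  live n2: {b,d}→{b,d}
  live n3: {b}→{b}
  live n4: {d}→∅
  live n5: {b}→{b}
  live n6: ∅→∅

Interference:
  b↔{c,d,k,w}
  c↔{b,d}
  d↔{b,c,g,k,w}
  g↔{d}
  k↔{b,d}
  w↔{b,d}

Colouring:
  clique {b,c,d} ⇒ need ≥ 3
  assign b→r1 c→r2 d→r0 g→r1 k→r2 w→r2 — no edge inside a register ⇒ χ ≤ 3
  χ = 3

Answer: 3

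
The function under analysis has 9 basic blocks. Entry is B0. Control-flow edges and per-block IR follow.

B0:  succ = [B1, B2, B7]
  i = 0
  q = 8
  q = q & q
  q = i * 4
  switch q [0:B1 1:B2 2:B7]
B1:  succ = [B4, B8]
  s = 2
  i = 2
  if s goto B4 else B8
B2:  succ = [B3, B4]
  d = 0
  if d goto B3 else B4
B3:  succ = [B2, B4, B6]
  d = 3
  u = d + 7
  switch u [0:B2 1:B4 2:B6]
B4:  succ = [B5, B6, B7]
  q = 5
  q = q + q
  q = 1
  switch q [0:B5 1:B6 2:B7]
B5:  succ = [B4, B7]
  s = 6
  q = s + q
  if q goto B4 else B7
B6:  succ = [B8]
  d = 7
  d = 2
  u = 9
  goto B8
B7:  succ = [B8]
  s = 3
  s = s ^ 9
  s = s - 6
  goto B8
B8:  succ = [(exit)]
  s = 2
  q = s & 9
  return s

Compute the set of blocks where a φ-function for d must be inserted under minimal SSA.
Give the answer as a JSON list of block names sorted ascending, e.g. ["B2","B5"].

idom tree: B1←B0 B2←B0 B3←B2 B4←B0 B5←B4 B6←B0 B7←B0 B8←B0
Dom at joins:
  B2: preds {B0,B3}: {B0} ∩ {B0,B2,B3} = {B0}; idom=B0
  B4: preds {B1,B2,B3,B5}: {B0,B1} ∩ {B0,B2} ∩ {B0,B2,B3} ∩ {B0,B4,B5} = {B0}; idom=B0
  B6: preds {B3,B4}: {B0,B2,B3} ∩ {B0,B4} = {B0}; idom=B0
  B7: preds {B0,B4,B5}: {B0} ∩ {B0,B4} ∩ {B0,B4,B5} = {B0}; idom=B0
  B8: preds {B1,B6,B7}: {B0,B1} ∩ {B0,B6} ∩ {B0,B7} = {B0}; idom=B0

DF walk-up:
  join B2 pred B0: · stop@B0
  join B2 pred B3: B3→B2 stop@B0
  join B4 pred B1: B1 stop@B0
  join B4 pred B2: B2 stop@B0
  join B4 pred B3: B3→B2 stop@B0
  join B4 pred B5: B5→B4 stop@B0
  join B6 pred B3: B3→B2 stop@B0
  join B6 pred B4: B4 stop@B0
  join B7 pred B0: · stop@B0
  join B7 pred B4: B4 stop@B0
  join B7 pred B5: B5→B4 stop@B0
  join B8 pred B1: B1 stop@B0
  join B8 pred B6: B6 stop@B0
  join B8 pred B7: B7 stop@B0
  DF(B0)=∅
  DF(B1)={B4,B8}
  DF(B2)={B2,B4,B6}
  DF(B3)={B2,B4,B6}
  DF(B4)={B4,B6,B7}
  DF(B5)={B4,B7}
  DF(B6)={B8}
  DF(B7)={B8}
  DF(B8)=∅

φ for d: defs {B2,B3,B6}
  DF⁺ = {B2,B4,B6,B7,B8}

Answer: ["B2", "B4", "B6", "B7", "B8"]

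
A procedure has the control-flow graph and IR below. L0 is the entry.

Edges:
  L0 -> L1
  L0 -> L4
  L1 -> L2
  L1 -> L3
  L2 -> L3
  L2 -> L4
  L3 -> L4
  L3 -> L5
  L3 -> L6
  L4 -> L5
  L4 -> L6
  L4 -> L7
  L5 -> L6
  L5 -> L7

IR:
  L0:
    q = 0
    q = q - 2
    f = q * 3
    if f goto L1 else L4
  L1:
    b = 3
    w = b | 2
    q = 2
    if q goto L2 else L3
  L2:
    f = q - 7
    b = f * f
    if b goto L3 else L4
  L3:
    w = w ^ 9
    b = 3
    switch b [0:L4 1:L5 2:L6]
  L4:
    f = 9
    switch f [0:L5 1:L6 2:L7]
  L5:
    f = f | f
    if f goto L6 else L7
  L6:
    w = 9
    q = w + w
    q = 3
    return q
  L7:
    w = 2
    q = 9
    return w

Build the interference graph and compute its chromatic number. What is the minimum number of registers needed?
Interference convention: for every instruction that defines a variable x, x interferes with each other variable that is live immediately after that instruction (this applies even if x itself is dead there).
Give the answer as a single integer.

Answer: 3

Working:
Per-block:
  L0: def={f,q} ue=∅
  L1: def={b,q,w} ue=∅
  L2: def={b,f} ue={q}
  L3: def={b,w} ue={w}
  L4: def={f} ue=∅
  L5: def={f} ue={f}
  L6: def={q,w} ue=∅
  L7: def={q,w} ue=∅

Backward fixpoint:
  live L0: ∅→{f}
  live L1: {f}→{f,q,w}
  live L2: {q,w}→{f,w}
  live L3: {f,w}→{f}
  live L4: ∅→{f}
  live L5: {f}→∅
  live L6: ∅→∅
  live L7: ∅→∅

Interfere edges:
  b: {f,w}
  f: {b,q,w}
  q: {f,w}
  w: {b,f,q}

Registers:
  {b,f,w} pairwise interfere (3-clique) ⇒ χ ≥ 3
  3-colouring: R0={f}  R1={w}  R2={b,q}
  χ = 3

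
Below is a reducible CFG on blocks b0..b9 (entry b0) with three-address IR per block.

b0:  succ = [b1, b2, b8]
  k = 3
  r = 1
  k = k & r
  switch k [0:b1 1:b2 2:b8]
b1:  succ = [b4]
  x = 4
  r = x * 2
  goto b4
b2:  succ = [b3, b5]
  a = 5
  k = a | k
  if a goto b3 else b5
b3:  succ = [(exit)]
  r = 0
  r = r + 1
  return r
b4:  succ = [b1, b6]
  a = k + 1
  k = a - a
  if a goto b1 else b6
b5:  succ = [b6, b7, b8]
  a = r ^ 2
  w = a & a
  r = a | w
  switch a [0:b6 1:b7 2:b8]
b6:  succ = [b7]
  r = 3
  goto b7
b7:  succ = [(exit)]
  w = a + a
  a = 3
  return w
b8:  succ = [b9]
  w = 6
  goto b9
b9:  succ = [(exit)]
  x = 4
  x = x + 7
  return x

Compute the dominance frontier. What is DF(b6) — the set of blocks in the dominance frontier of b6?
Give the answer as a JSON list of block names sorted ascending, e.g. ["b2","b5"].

Answer: ["b7"]

Working:
idom tree: b1←b0 b2←b0 b3←b2 b4←b1 b5←b2 b6←b0 b7←b0 b8←b0 b9←b8
Dom∩ at merges:
  b1: preds {b0,b4}: {b0} ∩ {b0,b1,b4} = {b0}; idom=b0
  b6: preds {b4,b5}: {b0,b1,b4} ∩ {b0,b2,b5} = {b0}; idom=b0
  b7: preds {b5,b6}: {b0,b2,b5} ∩ {b0,b6} = {b0}; idom=b0
  b8: preds {b0,b5}: {b0} ∩ {b0,b2,b5} = {b0}; idom=b0

Frontier:
  b1←b0: walk · to b0
  b1←b4: walk b4→b1 to b0
  b6←b4: walk b4→b1 to b0
  b6←b5: walk b5→b2 to b0
  b7←b5: walk b5→b2 to b0
  b7←b6: walk b6 to b0
  b8←b0: walk · to b0
  b8←b5: walk b5→b2 to b0
  DF(b0)=∅
  DF(b1)={b1,b6}
  DF(b2)={b6,b7,b8}
  DF(b3)=∅
  DF(b4)={b1,b6}
  DF(b5)={b6,b7,b8}
  DF(b6)={b7}
  DF(b7)=∅
  DF(b8)=∅
  DF(b9)=∅

DF(b6) = ["b7"]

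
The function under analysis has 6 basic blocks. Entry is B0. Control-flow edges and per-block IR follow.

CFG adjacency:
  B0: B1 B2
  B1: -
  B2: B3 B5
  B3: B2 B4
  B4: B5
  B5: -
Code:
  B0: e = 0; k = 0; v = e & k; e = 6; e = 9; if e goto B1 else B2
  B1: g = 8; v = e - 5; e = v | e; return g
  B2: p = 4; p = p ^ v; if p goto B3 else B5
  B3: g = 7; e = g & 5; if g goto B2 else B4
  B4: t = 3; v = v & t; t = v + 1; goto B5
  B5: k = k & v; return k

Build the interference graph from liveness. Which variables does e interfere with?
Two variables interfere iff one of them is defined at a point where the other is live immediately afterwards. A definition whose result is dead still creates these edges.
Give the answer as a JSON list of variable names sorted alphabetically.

Block summaries:
  B0 def {e,k,v} use ∅
  B1 def {e,g,v} use {e}
  B2 def {p} use {v}
  B3 def {e,g} use ∅
  B4 def {t,v} use {v}
  B5 def {k} use {k,v}

Backward fixpoint:
  B0 li=∅ lo={e,k,v}
  B1 li={e} lo=∅
  B2 li={k,v} lo={k,v}
  B3 li={k,v} lo={k,v}
  B4 li={k,v} lo={k,v}
  B5 li={k,v} lo=∅

Conflict graph:
  e↔{g,k,v}
  g↔{e,k,v}
  k↔{e,g,p,t,v}
  p↔{k,v}
  t↔{k,v}
  v↔{e,g,k,p,t}

N(e) = ["g", "k", "v"]

Answer: ["g", "k", "v"]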